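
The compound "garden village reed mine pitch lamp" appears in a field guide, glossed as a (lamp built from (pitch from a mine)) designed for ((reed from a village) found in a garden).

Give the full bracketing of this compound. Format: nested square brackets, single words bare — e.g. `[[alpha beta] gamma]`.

The outermost head in the paraphrase is "lamp" (specifically "mine pitch lamp"), modified by "garden village reed".
Inside "garden village reed": head "reed" (specifically "village reed"), modifier "garden".
Inside "village reed": head "reed", modifier "village".
Inside "mine pitch lamp": head "lamp", modifier "mine pitch".
Inside "mine pitch": head "pitch", modifier "mine".
Assembled: [[garden [village reed]] [[mine pitch] lamp]].

[[garden [village reed]] [[mine pitch] lamp]]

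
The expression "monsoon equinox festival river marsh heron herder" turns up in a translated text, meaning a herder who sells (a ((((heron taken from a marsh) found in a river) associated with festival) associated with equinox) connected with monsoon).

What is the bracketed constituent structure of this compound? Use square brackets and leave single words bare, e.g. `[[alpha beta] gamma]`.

[[monsoon [equinox [festival [river [marsh heron]]]]] herder]

The outermost head in the paraphrase is "herder", modified by "monsoon equinox festival river marsh heron".
Within "monsoon equinox festival river marsh heron", the head is "heron" (specifically "equinox festival river marsh heron") and the modifier is "monsoon".
Within "equinox festival river marsh heron", the head is "heron" (specifically "festival river marsh heron") and the modifier is "equinox".
Within "festival river marsh heron", the head is "heron" (specifically "river marsh heron") and the modifier is "festival".
Within "river marsh heron", the head is "heron" (specifically "marsh heron") and the modifier is "river".
Within "marsh heron", the head is "heron" and the modifier is "marsh".
Assembled: [[monsoon [equinox [festival [river [marsh heron]]]]] herder].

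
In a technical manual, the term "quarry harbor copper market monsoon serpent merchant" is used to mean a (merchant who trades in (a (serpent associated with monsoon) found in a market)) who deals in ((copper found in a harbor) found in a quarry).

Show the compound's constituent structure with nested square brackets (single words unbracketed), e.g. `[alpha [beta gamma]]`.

Whole compound: head "merchant" (specifically "market monsoon serpent merchant"), modifier "quarry harbor copper".
Within "quarry harbor copper", the head is "copper" (specifically "harbor copper") and the modifier is "quarry".
Within "harbor copper", the head is "copper" and the modifier is "harbor".
Within "market monsoon serpent merchant", the head is "merchant" and the modifier is "market monsoon serpent".
Within "market monsoon serpent", the head is "serpent" (specifically "monsoon serpent") and the modifier is "market".
Within "monsoon serpent", the head is "serpent" and the modifier is "monsoon".
Putting it together: [[quarry [harbor copper]] [[market [monsoon serpent]] merchant]].

[[quarry [harbor copper]] [[market [monsoon serpent]] merchant]]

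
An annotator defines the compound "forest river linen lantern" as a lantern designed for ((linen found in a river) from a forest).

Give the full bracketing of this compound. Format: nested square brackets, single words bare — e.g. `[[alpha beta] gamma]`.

[[forest [river linen]] lantern]

Overall it is a kind of lantern; the modifier is "forest river linen".
Within "forest river linen", the head is "linen" (specifically "river linen") and the modifier is "forest".
Within "river linen", the head is "linen" and the modifier is "river".
Putting it together: [[forest [river linen]] lantern].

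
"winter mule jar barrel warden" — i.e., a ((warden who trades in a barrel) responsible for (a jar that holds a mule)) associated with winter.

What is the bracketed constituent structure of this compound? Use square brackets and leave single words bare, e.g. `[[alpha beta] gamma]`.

[winter [[mule jar] [barrel warden]]]

Overall it is a kind of warden (specifically "mule jar barrel warden"); the modifier is "winter".
Within "mule jar barrel warden", the head is "warden" (specifically "barrel warden") and the modifier is "mule jar".
Within "mule jar", the head is "jar" and the modifier is "mule".
Within "barrel warden", the head is "warden" and the modifier is "barrel".
Assembled: [winter [[mule jar] [barrel warden]]].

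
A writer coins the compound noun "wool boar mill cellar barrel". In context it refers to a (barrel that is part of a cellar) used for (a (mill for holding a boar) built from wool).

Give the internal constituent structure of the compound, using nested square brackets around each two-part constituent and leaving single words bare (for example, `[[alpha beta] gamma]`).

[[wool [boar mill]] [cellar barrel]]

The outermost head in the paraphrase is "barrel" (specifically "cellar barrel"), modified by "wool boar mill".
Inside "wool boar mill": head "mill" (specifically "boar mill"), modifier "wool".
Inside "boar mill": head "mill", modifier "boar".
Inside "cellar barrel": head "barrel", modifier "cellar".
Assembled: [[wool [boar mill]] [cellar barrel]].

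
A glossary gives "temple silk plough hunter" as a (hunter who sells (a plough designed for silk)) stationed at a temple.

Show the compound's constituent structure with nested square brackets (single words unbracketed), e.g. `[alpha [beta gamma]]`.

[temple [[silk plough] hunter]]

At the top level: head "hunter" (specifically "silk plough hunter"); modifier "temple".
Within "silk plough hunter", the head is "hunter" and the modifier is "silk plough".
Within "silk plough", the head is "plough" and the modifier is "silk".
Assembled: [temple [[silk plough] hunter]].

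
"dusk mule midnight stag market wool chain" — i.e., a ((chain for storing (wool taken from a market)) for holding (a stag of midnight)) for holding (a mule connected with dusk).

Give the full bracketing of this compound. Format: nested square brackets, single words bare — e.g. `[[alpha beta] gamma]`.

[[dusk mule] [[midnight stag] [[market wool] chain]]]

The outermost head in the paraphrase is "chain" (specifically "midnight stag market wool chain"), modified by "dusk mule".
"dusk mule" → head "mule", modifier "dusk".
"midnight stag market wool chain" → head "chain" (specifically "market wool chain"), modifier "midnight stag".
"midnight stag" → head "stag", modifier "midnight".
"market wool chain" → head "chain", modifier "market wool".
"market wool" → head "wool", modifier "market".
Assembled: [[dusk mule] [[midnight stag] [[market wool] chain]]].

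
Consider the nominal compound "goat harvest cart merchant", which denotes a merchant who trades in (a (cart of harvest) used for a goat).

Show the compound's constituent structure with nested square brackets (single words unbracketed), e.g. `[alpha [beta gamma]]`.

[[goat [harvest cart]] merchant]

At the top level: head "merchant"; modifier "goat harvest cart".
"goat harvest cart" → head "cart" (specifically "harvest cart"), modifier "goat".
"harvest cart" → head "cart", modifier "harvest".
Assembled: [[goat [harvest cart]] merchant].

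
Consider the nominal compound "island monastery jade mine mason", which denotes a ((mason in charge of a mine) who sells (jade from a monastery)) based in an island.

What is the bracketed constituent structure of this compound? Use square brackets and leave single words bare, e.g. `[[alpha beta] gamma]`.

[island [[monastery jade] [mine mason]]]

Overall it is a kind of mason (specifically "monastery jade mine mason"); the modifier is "island".
Within "monastery jade mine mason", the head is "mason" (specifically "mine mason") and the modifier is "monastery jade".
Within "monastery jade", the head is "jade" and the modifier is "monastery".
Within "mine mason", the head is "mason" and the modifier is "mine".
So the structure is [island [[monastery jade] [mine mason]]].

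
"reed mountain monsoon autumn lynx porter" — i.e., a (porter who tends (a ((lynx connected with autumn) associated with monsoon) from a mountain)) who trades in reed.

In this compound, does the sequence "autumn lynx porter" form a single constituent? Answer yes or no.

no

The top-level split is [reed] [mountain monsoon autumn lynx porter]; the full structure is [reed [[mountain [monsoon [autumn lynx]]] porter]].
"autumn lynx porter" straddles a constituent boundary, so it is not a single unit.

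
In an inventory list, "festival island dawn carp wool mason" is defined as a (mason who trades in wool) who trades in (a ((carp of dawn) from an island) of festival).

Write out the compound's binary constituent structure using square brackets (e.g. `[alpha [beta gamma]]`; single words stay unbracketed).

[[festival [island [dawn carp]]] [wool mason]]

The outermost head in the paraphrase is "mason" (specifically "wool mason"), modified by "festival island dawn carp".
Within "festival island dawn carp", the head is "carp" (specifically "island dawn carp") and the modifier is "festival".
Within "island dawn carp", the head is "carp" (specifically "dawn carp") and the modifier is "island".
Within "dawn carp", the head is "carp" and the modifier is "dawn".
Within "wool mason", the head is "mason" and the modifier is "wool".
So the structure is [[festival [island [dawn carp]]] [wool mason]].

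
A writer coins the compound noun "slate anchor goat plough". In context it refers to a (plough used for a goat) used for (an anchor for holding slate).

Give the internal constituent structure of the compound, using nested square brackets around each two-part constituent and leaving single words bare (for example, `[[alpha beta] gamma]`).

Overall it is a kind of plough (specifically "goat plough"); the modifier is "slate anchor".
Inside "slate anchor": head "anchor", modifier "slate".
Inside "goat plough": head "plough", modifier "goat".
Putting it together: [[slate anchor] [goat plough]].

[[slate anchor] [goat plough]]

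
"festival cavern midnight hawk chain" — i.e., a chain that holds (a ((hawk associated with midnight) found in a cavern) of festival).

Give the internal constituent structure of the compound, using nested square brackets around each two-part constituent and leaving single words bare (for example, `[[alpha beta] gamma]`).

[[festival [cavern [midnight hawk]]] chain]

At the top level: head "chain"; modifier "festival cavern midnight hawk".
Inside "festival cavern midnight hawk": head "hawk" (specifically "cavern midnight hawk"), modifier "festival".
Inside "cavern midnight hawk": head "hawk" (specifically "midnight hawk"), modifier "cavern".
Inside "midnight hawk": head "hawk", modifier "midnight".
Assembled: [[festival [cavern [midnight hawk]]] chain].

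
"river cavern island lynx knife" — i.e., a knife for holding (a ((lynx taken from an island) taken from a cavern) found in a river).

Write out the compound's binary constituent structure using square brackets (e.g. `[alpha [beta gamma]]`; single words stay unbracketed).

At the top level: head "knife"; modifier "river cavern island lynx".
"river cavern island lynx" → head "lynx" (specifically "cavern island lynx"), modifier "river".
"cavern island lynx" → head "lynx" (specifically "island lynx"), modifier "cavern".
"island lynx" → head "lynx", modifier "island".
Assembled: [[river [cavern [island lynx]]] knife].

[[river [cavern [island lynx]]] knife]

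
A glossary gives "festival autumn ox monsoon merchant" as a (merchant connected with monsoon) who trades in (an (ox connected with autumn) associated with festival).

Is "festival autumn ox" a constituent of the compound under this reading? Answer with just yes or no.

yes

The paraphrase groups the words so that "festival autumn ox" is one unit: it corresponds to a single parenthesized sub-phrase.
The full structure is [[festival [autumn ox]] [monsoon merchant]], in which [festival autumn ox] is a constituent.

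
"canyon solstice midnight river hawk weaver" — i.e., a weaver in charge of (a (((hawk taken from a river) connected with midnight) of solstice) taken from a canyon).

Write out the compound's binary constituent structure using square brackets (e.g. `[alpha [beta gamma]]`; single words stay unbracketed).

[[canyon [solstice [midnight [river hawk]]]] weaver]

Whole compound: head "weaver", modifier "canyon solstice midnight river hawk".
Inside "canyon solstice midnight river hawk": head "hawk" (specifically "solstice midnight river hawk"), modifier "canyon".
Inside "solstice midnight river hawk": head "hawk" (specifically "midnight river hawk"), modifier "solstice".
Inside "midnight river hawk": head "hawk" (specifically "river hawk"), modifier "midnight".
Inside "river hawk": head "hawk", modifier "river".
So the structure is [[canyon [solstice [midnight [river hawk]]]] weaver].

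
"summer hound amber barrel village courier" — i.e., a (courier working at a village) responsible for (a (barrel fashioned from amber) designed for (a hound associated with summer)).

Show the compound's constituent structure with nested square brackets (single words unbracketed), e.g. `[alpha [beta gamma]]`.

The outermost head in the paraphrase is "courier" (specifically "village courier"), modified by "summer hound amber barrel".
Within "summer hound amber barrel", the head is "barrel" (specifically "amber barrel") and the modifier is "summer hound".
Within "summer hound", the head is "hound" and the modifier is "summer".
Within "amber barrel", the head is "barrel" and the modifier is "amber".
Within "village courier", the head is "courier" and the modifier is "village".
Putting it together: [[[summer hound] [amber barrel]] [village courier]].

[[[summer hound] [amber barrel]] [village courier]]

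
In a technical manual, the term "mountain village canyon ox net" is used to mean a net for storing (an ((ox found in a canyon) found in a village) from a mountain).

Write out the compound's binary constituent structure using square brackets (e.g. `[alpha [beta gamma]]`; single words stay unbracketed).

[[mountain [village [canyon ox]]] net]

At the top level: head "net"; modifier "mountain village canyon ox".
Inside "mountain village canyon ox": head "ox" (specifically "village canyon ox"), modifier "mountain".
Inside "village canyon ox": head "ox" (specifically "canyon ox"), modifier "village".
Inside "canyon ox": head "ox", modifier "canyon".
Assembled: [[mountain [village [canyon ox]]] net].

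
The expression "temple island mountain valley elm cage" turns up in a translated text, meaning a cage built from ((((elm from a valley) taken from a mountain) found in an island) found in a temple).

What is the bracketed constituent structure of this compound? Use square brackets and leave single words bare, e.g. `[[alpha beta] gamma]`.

[[temple [island [mountain [valley elm]]]] cage]

Overall it is a kind of cage; the modifier is "temple island mountain valley elm".
Within "temple island mountain valley elm", the head is "elm" (specifically "island mountain valley elm") and the modifier is "temple".
Within "island mountain valley elm", the head is "elm" (specifically "mountain valley elm") and the modifier is "island".
Within "mountain valley elm", the head is "elm" (specifically "valley elm") and the modifier is "mountain".
Within "valley elm", the head is "elm" and the modifier is "valley".
Putting it together: [[temple [island [mountain [valley elm]]]] cage].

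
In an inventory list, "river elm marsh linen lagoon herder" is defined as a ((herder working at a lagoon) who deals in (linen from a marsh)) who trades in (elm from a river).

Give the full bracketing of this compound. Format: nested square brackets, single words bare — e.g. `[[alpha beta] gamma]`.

[[river elm] [[marsh linen] [lagoon herder]]]

At the top level: head "herder" (specifically "marsh linen lagoon herder"); modifier "river elm".
Within "river elm", the head is "elm" and the modifier is "river".
Within "marsh linen lagoon herder", the head is "herder" (specifically "lagoon herder") and the modifier is "marsh linen".
Within "marsh linen", the head is "linen" and the modifier is "marsh".
Within "lagoon herder", the head is "herder" and the modifier is "lagoon".
Putting it together: [[river elm] [[marsh linen] [lagoon herder]]].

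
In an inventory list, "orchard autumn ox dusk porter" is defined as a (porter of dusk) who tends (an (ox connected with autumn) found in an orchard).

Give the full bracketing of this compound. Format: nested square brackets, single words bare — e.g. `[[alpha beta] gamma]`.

At the top level: head "porter" (specifically "dusk porter"); modifier "orchard autumn ox".
"orchard autumn ox" → head "ox" (specifically "autumn ox"), modifier "orchard".
"autumn ox" → head "ox", modifier "autumn".
"dusk porter" → head "porter", modifier "dusk".
So the structure is [[orchard [autumn ox]] [dusk porter]].

[[orchard [autumn ox]] [dusk porter]]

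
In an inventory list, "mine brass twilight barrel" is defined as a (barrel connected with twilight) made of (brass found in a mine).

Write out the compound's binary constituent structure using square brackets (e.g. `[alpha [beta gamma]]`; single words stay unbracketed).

[[mine brass] [twilight barrel]]

Whole compound: head "barrel" (specifically "twilight barrel"), modifier "mine brass".
Within "mine brass", the head is "brass" and the modifier is "mine".
Within "twilight barrel", the head is "barrel" and the modifier is "twilight".
Assembled: [[mine brass] [twilight barrel]].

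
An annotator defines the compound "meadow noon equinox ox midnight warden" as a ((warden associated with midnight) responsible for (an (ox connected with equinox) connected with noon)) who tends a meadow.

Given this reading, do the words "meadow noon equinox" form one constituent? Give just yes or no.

The top-level split is [meadow] [noon equinox ox midnight warden]; the full structure is [meadow [[noon [equinox ox]] [midnight warden]]].
"meadow noon equinox" straddles a constituent boundary, so it is not a single unit.

no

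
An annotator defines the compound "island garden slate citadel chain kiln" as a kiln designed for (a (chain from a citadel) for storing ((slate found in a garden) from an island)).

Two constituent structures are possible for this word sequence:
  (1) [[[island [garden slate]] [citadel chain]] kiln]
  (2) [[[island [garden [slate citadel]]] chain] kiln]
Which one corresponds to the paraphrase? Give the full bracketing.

The paraphrase's head is the "kiln" part ("kiln"); its modifier is "island garden slate citadel chain".
That top-level split, carried through the inner groups, gives [[[island [garden slate]] [citadel chain]] kiln].

[[[island [garden slate]] [citadel chain]] kiln]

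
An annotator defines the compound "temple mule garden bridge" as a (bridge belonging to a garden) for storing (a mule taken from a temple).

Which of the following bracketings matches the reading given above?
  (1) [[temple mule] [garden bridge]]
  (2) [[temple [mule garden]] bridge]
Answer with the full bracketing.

The paraphrase's head is the "bridge" part ("garden bridge"); its modifier is "temple mule".
That top-level split, carried through the inner groups, gives [[temple mule] [garden bridge]].

[[temple mule] [garden bridge]]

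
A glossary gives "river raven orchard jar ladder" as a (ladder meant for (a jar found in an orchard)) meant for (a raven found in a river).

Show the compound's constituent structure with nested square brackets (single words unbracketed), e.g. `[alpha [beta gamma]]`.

Overall it is a kind of ladder (specifically "orchard jar ladder"); the modifier is "river raven".
Inside "river raven": head "raven", modifier "river".
Inside "orchard jar ladder": head "ladder", modifier "orchard jar".
Inside "orchard jar": head "jar", modifier "orchard".
Assembled: [[river raven] [[orchard jar] ladder]].

[[river raven] [[orchard jar] ladder]]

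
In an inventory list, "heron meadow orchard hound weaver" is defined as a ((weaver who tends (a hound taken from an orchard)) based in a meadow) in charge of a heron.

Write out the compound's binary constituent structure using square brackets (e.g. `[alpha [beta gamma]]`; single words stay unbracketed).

At the top level: head "weaver" (specifically "meadow orchard hound weaver"); modifier "heron".
Inside "meadow orchard hound weaver": head "weaver" (specifically "orchard hound weaver"), modifier "meadow".
Inside "orchard hound weaver": head "weaver", modifier "orchard hound".
Inside "orchard hound": head "hound", modifier "orchard".
Putting it together: [heron [meadow [[orchard hound] weaver]]].

[heron [meadow [[orchard hound] weaver]]]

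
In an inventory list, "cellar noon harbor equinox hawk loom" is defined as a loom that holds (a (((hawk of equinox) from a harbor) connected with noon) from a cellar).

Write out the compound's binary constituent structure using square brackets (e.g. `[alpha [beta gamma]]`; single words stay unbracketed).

[[cellar [noon [harbor [equinox hawk]]]] loom]

Overall it is a kind of loom; the modifier is "cellar noon harbor equinox hawk".
Inside "cellar noon harbor equinox hawk": head "hawk" (specifically "noon harbor equinox hawk"), modifier "cellar".
Inside "noon harbor equinox hawk": head "hawk" (specifically "harbor equinox hawk"), modifier "noon".
Inside "harbor equinox hawk": head "hawk" (specifically "equinox hawk"), modifier "harbor".
Inside "equinox hawk": head "hawk", modifier "equinox".
Putting it together: [[cellar [noon [harbor [equinox hawk]]]] loom].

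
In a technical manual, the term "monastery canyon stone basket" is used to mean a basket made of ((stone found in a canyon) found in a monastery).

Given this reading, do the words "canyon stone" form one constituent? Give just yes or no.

The paraphrase groups the words so that "canyon stone" is one unit: it corresponds to a single parenthesized sub-phrase.
The full structure is [[monastery [canyon stone]] basket], in which [canyon stone] is a constituent.

yes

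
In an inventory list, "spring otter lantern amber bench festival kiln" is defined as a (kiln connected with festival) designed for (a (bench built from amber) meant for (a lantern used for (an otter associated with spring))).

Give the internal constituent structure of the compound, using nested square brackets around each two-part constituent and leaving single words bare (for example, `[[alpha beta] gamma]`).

[[[[spring otter] lantern] [amber bench]] [festival kiln]]

Whole compound: head "kiln" (specifically "festival kiln"), modifier "spring otter lantern amber bench".
Inside "spring otter lantern amber bench": head "bench" (specifically "amber bench"), modifier "spring otter lantern".
Inside "spring otter lantern": head "lantern", modifier "spring otter".
Inside "spring otter": head "otter", modifier "spring".
Inside "amber bench": head "bench", modifier "amber".
Inside "festival kiln": head "kiln", modifier "festival".
So the structure is [[[[spring otter] lantern] [amber bench]] [festival kiln]].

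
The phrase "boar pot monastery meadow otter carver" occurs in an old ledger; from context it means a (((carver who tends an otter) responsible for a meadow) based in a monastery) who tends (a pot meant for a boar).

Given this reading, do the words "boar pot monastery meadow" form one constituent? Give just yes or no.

no

The top-level split is [boar pot] [monastery meadow otter carver]; the full structure is [[boar pot] [monastery [meadow [otter carver]]]].
"boar pot monastery meadow" straddles a constituent boundary, so it is not a single unit.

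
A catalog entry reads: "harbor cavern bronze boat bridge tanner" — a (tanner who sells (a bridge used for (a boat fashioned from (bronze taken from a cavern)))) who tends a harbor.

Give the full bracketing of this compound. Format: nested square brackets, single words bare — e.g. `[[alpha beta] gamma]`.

The outermost head in the paraphrase is "tanner" (specifically "cavern bronze boat bridge tanner"), modified by "harbor".
Within "cavern bronze boat bridge tanner", the head is "tanner" and the modifier is "cavern bronze boat bridge".
Within "cavern bronze boat bridge", the head is "bridge" and the modifier is "cavern bronze boat".
Within "cavern bronze boat", the head is "boat" and the modifier is "cavern bronze".
Within "cavern bronze", the head is "bronze" and the modifier is "cavern".
Assembled: [harbor [[[[cavern bronze] boat] bridge] tanner]].

[harbor [[[[cavern bronze] boat] bridge] tanner]]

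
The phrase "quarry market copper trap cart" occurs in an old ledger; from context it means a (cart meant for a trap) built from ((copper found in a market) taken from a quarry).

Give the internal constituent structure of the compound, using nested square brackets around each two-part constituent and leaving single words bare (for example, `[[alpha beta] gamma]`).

The outermost head in the paraphrase is "cart" (specifically "trap cart"), modified by "quarry market copper".
Inside "quarry market copper": head "copper" (specifically "market copper"), modifier "quarry".
Inside "market copper": head "copper", modifier "market".
Inside "trap cart": head "cart", modifier "trap".
Assembled: [[quarry [market copper]] [trap cart]].

[[quarry [market copper]] [trap cart]]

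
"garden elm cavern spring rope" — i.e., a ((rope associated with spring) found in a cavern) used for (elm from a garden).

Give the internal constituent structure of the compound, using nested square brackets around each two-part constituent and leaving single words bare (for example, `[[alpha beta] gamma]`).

The outermost head in the paraphrase is "rope" (specifically "cavern spring rope"), modified by "garden elm".
Inside "garden elm": head "elm", modifier "garden".
Inside "cavern spring rope": head "rope" (specifically "spring rope"), modifier "cavern".
Inside "spring rope": head "rope", modifier "spring".
Putting it together: [[garden elm] [cavern [spring rope]]].

[[garden elm] [cavern [spring rope]]]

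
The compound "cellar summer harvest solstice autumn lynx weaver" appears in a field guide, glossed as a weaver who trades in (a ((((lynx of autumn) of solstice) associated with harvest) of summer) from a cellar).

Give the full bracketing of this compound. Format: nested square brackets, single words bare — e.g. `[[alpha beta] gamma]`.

Whole compound: head "weaver", modifier "cellar summer harvest solstice autumn lynx".
Within "cellar summer harvest solstice autumn lynx", the head is "lynx" (specifically "summer harvest solstice autumn lynx") and the modifier is "cellar".
Within "summer harvest solstice autumn lynx", the head is "lynx" (specifically "harvest solstice autumn lynx") and the modifier is "summer".
Within "harvest solstice autumn lynx", the head is "lynx" (specifically "solstice autumn lynx") and the modifier is "harvest".
Within "solstice autumn lynx", the head is "lynx" (specifically "autumn lynx") and the modifier is "solstice".
Within "autumn lynx", the head is "lynx" and the modifier is "autumn".
So the structure is [[cellar [summer [harvest [solstice [autumn lynx]]]]] weaver].

[[cellar [summer [harvest [solstice [autumn lynx]]]]] weaver]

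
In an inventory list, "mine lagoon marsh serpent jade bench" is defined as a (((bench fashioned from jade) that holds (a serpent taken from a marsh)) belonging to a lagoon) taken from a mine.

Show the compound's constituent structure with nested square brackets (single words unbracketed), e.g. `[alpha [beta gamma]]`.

[mine [lagoon [[marsh serpent] [jade bench]]]]

Whole compound: head "bench" (specifically "lagoon marsh serpent jade bench"), modifier "mine".
Inside "lagoon marsh serpent jade bench": head "bench" (specifically "marsh serpent jade bench"), modifier "lagoon".
Inside "marsh serpent jade bench": head "bench" (specifically "jade bench"), modifier "marsh serpent".
Inside "marsh serpent": head "serpent", modifier "marsh".
Inside "jade bench": head "bench", modifier "jade".
So the structure is [mine [lagoon [[marsh serpent] [jade bench]]]].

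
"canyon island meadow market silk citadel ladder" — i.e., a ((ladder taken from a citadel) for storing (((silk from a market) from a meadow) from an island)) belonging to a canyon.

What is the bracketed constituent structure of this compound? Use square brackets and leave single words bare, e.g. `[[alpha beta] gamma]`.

Overall it is a kind of ladder (specifically "island meadow market silk citadel ladder"); the modifier is "canyon".
Within "island meadow market silk citadel ladder", the head is "ladder" (specifically "citadel ladder") and the modifier is "island meadow market silk".
Within "island meadow market silk", the head is "silk" (specifically "meadow market silk") and the modifier is "island".
Within "meadow market silk", the head is "silk" (specifically "market silk") and the modifier is "meadow".
Within "market silk", the head is "silk" and the modifier is "market".
Within "citadel ladder", the head is "ladder" and the modifier is "citadel".
Assembled: [canyon [[island [meadow [market silk]]] [citadel ladder]]].

[canyon [[island [meadow [market silk]]] [citadel ladder]]]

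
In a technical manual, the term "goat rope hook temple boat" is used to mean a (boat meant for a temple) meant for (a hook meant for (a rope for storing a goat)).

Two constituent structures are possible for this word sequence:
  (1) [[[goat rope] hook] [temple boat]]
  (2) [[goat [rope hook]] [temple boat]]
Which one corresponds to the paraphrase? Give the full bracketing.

[[[goat rope] hook] [temple boat]]

The paraphrase's head is the "boat" part ("temple boat"); its modifier is "goat rope hook".
That top-level split, carried through the inner groups, gives [[[goat rope] hook] [temple boat]].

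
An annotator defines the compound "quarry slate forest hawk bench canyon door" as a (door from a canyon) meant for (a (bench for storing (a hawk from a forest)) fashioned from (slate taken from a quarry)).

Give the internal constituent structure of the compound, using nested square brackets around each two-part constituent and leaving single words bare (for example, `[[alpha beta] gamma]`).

At the top level: head "door" (specifically "canyon door"); modifier "quarry slate forest hawk bench".
"quarry slate forest hawk bench" → head "bench" (specifically "forest hawk bench"), modifier "quarry slate".
"quarry slate" → head "slate", modifier "quarry".
"forest hawk bench" → head "bench", modifier "forest hawk".
"forest hawk" → head "hawk", modifier "forest".
"canyon door" → head "door", modifier "canyon".
So the structure is [[[quarry slate] [[forest hawk] bench]] [canyon door]].

[[[quarry slate] [[forest hawk] bench]] [canyon door]]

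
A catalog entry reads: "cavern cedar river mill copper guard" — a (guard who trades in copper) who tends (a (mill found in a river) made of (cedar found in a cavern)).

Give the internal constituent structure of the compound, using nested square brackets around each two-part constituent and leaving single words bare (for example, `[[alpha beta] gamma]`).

Overall it is a kind of guard (specifically "copper guard"); the modifier is "cavern cedar river mill".
Within "cavern cedar river mill", the head is "mill" (specifically "river mill") and the modifier is "cavern cedar".
Within "cavern cedar", the head is "cedar" and the modifier is "cavern".
Within "river mill", the head is "mill" and the modifier is "river".
Within "copper guard", the head is "guard" and the modifier is "copper".
Putting it together: [[[cavern cedar] [river mill]] [copper guard]].

[[[cavern cedar] [river mill]] [copper guard]]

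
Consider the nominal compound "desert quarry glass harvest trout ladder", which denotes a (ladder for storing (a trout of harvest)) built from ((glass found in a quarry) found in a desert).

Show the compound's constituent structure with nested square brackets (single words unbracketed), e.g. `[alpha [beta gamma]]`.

The outermost head in the paraphrase is "ladder" (specifically "harvest trout ladder"), modified by "desert quarry glass".
Inside "desert quarry glass": head "glass" (specifically "quarry glass"), modifier "desert".
Inside "quarry glass": head "glass", modifier "quarry".
Inside "harvest trout ladder": head "ladder", modifier "harvest trout".
Inside "harvest trout": head "trout", modifier "harvest".
Assembled: [[desert [quarry glass]] [[harvest trout] ladder]].

[[desert [quarry glass]] [[harvest trout] ladder]]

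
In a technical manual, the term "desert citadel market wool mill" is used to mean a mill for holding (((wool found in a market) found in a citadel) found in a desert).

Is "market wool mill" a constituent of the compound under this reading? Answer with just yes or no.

The top-level split is [desert citadel market wool] [mill]; the full structure is [[desert [citadel [market wool]]] mill].
"market wool mill" straddles a constituent boundary, so it is not a single unit.

no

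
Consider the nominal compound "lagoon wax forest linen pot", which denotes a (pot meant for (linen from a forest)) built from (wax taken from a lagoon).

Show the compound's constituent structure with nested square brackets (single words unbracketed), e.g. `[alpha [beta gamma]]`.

[[lagoon wax] [[forest linen] pot]]

Whole compound: head "pot" (specifically "forest linen pot"), modifier "lagoon wax".
Inside "lagoon wax": head "wax", modifier "lagoon".
Inside "forest linen pot": head "pot", modifier "forest linen".
Inside "forest linen": head "linen", modifier "forest".
Putting it together: [[lagoon wax] [[forest linen] pot]].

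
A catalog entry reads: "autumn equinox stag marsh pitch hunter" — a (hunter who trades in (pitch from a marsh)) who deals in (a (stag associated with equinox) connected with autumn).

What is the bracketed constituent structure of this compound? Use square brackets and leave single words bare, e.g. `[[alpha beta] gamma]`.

Whole compound: head "hunter" (specifically "marsh pitch hunter"), modifier "autumn equinox stag".
"autumn equinox stag" → head "stag" (specifically "equinox stag"), modifier "autumn".
"equinox stag" → head "stag", modifier "equinox".
"marsh pitch hunter" → head "hunter", modifier "marsh pitch".
"marsh pitch" → head "pitch", modifier "marsh".
So the structure is [[autumn [equinox stag]] [[marsh pitch] hunter]].

[[autumn [equinox stag]] [[marsh pitch] hunter]]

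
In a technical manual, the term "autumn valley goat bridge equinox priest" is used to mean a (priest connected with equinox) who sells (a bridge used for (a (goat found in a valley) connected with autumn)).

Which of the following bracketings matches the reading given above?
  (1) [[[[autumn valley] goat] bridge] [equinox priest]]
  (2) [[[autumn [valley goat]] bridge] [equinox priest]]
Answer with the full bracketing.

The paraphrase's head is the "priest" part ("equinox priest"); its modifier is "autumn valley goat bridge".
That top-level split, carried through the inner groups, gives [[[autumn [valley goat]] bridge] [equinox priest]].

[[[autumn [valley goat]] bridge] [equinox priest]]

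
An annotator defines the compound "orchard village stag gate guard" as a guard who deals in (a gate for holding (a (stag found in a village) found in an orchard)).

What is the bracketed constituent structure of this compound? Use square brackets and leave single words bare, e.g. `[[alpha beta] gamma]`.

[[[orchard [village stag]] gate] guard]

At the top level: head "guard"; modifier "orchard village stag gate".
Within "orchard village stag gate", the head is "gate" and the modifier is "orchard village stag".
Within "orchard village stag", the head is "stag" (specifically "village stag") and the modifier is "orchard".
Within "village stag", the head is "stag" and the modifier is "village".
Assembled: [[[orchard [village stag]] gate] guard].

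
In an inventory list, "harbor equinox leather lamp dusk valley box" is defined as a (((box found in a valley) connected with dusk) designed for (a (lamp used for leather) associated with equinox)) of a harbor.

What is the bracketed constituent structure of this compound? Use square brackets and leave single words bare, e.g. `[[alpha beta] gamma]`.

[harbor [[equinox [leather lamp]] [dusk [valley box]]]]

Overall it is a kind of box (specifically "equinox leather lamp dusk valley box"); the modifier is "harbor".
Within "equinox leather lamp dusk valley box", the head is "box" (specifically "dusk valley box") and the modifier is "equinox leather lamp".
Within "equinox leather lamp", the head is "lamp" (specifically "leather lamp") and the modifier is "equinox".
Within "leather lamp", the head is "lamp" and the modifier is "leather".
Within "dusk valley box", the head is "box" (specifically "valley box") and the modifier is "dusk".
Within "valley box", the head is "box" and the modifier is "valley".
So the structure is [harbor [[equinox [leather lamp]] [dusk [valley box]]]].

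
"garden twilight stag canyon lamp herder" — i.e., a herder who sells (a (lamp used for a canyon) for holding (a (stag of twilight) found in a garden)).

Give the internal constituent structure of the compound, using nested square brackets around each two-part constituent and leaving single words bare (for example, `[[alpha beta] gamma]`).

At the top level: head "herder"; modifier "garden twilight stag canyon lamp".
"garden twilight stag canyon lamp" → head "lamp" (specifically "canyon lamp"), modifier "garden twilight stag".
"garden twilight stag" → head "stag" (specifically "twilight stag"), modifier "garden".
"twilight stag" → head "stag", modifier "twilight".
"canyon lamp" → head "lamp", modifier "canyon".
So the structure is [[[garden [twilight stag]] [canyon lamp]] herder].

[[[garden [twilight stag]] [canyon lamp]] herder]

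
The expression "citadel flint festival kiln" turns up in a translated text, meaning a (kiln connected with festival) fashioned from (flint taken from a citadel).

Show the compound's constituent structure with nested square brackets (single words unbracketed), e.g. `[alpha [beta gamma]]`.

[[citadel flint] [festival kiln]]

At the top level: head "kiln" (specifically "festival kiln"); modifier "citadel flint".
Inside "citadel flint": head "flint", modifier "citadel".
Inside "festival kiln": head "kiln", modifier "festival".
So the structure is [[citadel flint] [festival kiln]].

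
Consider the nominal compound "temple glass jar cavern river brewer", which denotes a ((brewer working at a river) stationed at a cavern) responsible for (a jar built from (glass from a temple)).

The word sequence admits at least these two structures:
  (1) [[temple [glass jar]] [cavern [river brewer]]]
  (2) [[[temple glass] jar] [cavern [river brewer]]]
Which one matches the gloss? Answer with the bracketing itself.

[[[temple glass] jar] [cavern [river brewer]]]

The paraphrase's head is the "brewer" part ("cavern river brewer"); its modifier is "temple glass jar".
That top-level split, carried through the inner groups, gives [[[temple glass] jar] [cavern [river brewer]]].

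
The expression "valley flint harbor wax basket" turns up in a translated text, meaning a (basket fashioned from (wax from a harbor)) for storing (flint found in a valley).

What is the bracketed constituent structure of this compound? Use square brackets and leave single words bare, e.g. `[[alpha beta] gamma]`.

[[valley flint] [[harbor wax] basket]]

Overall it is a kind of basket (specifically "harbor wax basket"); the modifier is "valley flint".
Within "valley flint", the head is "flint" and the modifier is "valley".
Within "harbor wax basket", the head is "basket" and the modifier is "harbor wax".
Within "harbor wax", the head is "wax" and the modifier is "harbor".
Putting it together: [[valley flint] [[harbor wax] basket]].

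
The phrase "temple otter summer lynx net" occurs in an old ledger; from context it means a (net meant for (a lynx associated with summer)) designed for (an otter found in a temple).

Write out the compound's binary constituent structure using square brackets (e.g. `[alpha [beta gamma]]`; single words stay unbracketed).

[[temple otter] [[summer lynx] net]]

Overall it is a kind of net (specifically "summer lynx net"); the modifier is "temple otter".
"temple otter" → head "otter", modifier "temple".
"summer lynx net" → head "net", modifier "summer lynx".
"summer lynx" → head "lynx", modifier "summer".
Putting it together: [[temple otter] [[summer lynx] net]].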